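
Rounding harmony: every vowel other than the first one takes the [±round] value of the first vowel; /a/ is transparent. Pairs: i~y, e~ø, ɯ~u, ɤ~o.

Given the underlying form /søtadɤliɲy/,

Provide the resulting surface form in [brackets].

[søtadolyɲy]

/ɤ/ harmonizes with /ø/ ([+round]) → [o]
/i/ harmonizes with /ø/ ([+round]) → [y]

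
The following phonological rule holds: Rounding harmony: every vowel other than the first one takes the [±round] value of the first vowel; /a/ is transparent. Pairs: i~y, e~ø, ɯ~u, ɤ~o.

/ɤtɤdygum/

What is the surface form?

[ɤtɤdigɯm]

/y/ harmonizes with /ɤ/ ([-round]) → [i]
/u/ harmonizes with /ɤ/ ([-round]) → [ɯ]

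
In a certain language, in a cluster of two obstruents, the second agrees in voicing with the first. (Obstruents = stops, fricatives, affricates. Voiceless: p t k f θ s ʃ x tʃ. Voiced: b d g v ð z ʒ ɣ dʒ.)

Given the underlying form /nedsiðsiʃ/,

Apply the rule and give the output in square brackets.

/s/ after /d/ (voiced) → [z]
/s/ after /ð/ (voiced) → [z]

[nedziðziʃ]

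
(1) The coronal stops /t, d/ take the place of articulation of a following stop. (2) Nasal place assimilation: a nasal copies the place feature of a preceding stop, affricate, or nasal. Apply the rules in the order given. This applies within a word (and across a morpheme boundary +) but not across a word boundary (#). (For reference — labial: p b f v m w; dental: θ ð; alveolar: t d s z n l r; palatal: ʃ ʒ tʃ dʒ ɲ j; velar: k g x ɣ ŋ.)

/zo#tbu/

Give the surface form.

Rule 1: /t/ before /b/ (labial) → [p]
After rule 1: zo#pbu
Rule 2: no segment meets the rule's conditions; no change.

[zo#pbu]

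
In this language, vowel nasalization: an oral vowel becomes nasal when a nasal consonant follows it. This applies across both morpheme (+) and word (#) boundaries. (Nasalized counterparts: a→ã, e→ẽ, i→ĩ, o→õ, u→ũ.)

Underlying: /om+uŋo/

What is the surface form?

[õm+ũŋo]

/o/ before nasal /m/ → [õ]
/u/ before nasal /ŋ/ → [ũ]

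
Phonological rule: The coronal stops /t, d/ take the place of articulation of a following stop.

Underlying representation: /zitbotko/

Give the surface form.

/t/ before /b/ (labial) → [p]
/t/ before /k/ (velar) → [k]

[zipbokko]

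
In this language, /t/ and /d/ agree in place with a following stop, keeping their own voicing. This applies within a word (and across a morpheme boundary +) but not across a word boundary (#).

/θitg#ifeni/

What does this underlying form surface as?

[θikg#ifeni]

/t/ before /g/ (velar) → [k]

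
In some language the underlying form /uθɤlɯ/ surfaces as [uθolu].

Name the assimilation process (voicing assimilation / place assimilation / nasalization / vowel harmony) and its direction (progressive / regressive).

/ɤ/→[o] /ɯ/→[u].
Vowels agree with the first vowel, so the harmony is progressive.

vowel harmony, progressive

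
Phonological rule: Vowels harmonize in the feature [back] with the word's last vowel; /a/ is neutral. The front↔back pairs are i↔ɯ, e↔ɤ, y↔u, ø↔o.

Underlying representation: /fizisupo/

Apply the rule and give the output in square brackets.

[fɯzɯsupo]

/i/ harmonizes with /o/ ([+back]) → [ɯ]
/i/ harmonizes with /o/ ([+back]) → [ɯ]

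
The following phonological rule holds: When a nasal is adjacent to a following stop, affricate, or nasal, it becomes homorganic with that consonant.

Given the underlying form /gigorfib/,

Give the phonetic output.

[gigorfib]

no segment meets the rule's conditions; no change.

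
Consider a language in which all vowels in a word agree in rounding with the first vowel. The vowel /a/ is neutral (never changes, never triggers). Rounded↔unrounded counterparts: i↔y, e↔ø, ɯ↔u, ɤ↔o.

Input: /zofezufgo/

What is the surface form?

/e/ harmonizes with /o/ ([+round]) → [ø]

[zoføzufgo]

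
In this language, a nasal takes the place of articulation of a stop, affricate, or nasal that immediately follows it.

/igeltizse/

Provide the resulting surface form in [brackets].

no segment meets the rule's conditions; no change.

[igeltizse]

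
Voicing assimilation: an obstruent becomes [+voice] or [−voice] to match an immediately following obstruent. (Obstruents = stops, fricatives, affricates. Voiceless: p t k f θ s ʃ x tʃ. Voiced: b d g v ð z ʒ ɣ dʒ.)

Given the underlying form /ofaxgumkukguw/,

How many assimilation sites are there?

/x/ before /g/ (voiced) → [ɣ]
/k/ before /g/ (voiced) → [g]
2 segments change.

2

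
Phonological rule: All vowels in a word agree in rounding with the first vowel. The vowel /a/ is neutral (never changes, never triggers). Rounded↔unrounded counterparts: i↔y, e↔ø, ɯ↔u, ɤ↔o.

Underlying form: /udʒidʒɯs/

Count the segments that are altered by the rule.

/i/ harmonizes with /u/ ([+round]) → [y]
/ɯ/ harmonizes with /u/ ([+round]) → [u]
2 segments change.

2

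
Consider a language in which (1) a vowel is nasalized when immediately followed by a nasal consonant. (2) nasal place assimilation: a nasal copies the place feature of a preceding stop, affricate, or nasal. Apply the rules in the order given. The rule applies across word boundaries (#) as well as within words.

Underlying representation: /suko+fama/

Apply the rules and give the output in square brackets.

Rule 1: /a/ before nasal /m/ → [ã]
After rule 1: suko+fãma
Rule 2: no segment meets the rule's conditions; no change.

[suko+fãma]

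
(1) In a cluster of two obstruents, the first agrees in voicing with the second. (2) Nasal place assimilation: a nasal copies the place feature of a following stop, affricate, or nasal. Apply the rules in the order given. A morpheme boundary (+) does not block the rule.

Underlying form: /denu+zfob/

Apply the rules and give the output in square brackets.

[denu+sfob]

Rule 1: /z/ before /f/ (voiceless) → [s]
After rule 1: denu+sfob
Rule 2: no segment meets the rule's conditions; no change.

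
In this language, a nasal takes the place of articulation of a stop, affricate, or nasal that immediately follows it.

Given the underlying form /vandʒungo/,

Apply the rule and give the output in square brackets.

[vaɲdʒuŋgo]

/n/ before /dʒ/ (palatal) → [ɲ]
/n/ before /g/ (velar) → [ŋ]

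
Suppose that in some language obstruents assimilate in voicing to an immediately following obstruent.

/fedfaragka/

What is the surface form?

/d/ before /f/ (voiceless) → [t]
/g/ before /k/ (voiceless) → [k]

[fetfarakka]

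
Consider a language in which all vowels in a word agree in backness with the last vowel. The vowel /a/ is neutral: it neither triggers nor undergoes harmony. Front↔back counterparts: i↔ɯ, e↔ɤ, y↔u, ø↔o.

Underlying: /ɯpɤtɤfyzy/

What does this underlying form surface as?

/ɯ/ harmonizes with /y/ ([-back]) → [i]
/ɤ/ harmonizes with /y/ ([-back]) → [e]
/ɤ/ harmonizes with /y/ ([-back]) → [e]

[ipetefyzy]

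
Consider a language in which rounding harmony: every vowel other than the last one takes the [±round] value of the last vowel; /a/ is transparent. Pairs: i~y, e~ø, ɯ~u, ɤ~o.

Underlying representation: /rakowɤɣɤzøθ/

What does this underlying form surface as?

/ɤ/ harmonizes with /ø/ ([+round]) → [o]
/ɤ/ harmonizes with /ø/ ([+round]) → [o]

[rakowoɣozøθ]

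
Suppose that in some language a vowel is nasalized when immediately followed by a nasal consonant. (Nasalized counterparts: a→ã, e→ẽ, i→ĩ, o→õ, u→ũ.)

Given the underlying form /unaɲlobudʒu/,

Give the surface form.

[ũnãɲlobudʒu]

/u/ before nasal /n/ → [ũ]
/a/ before nasal /ɲ/ → [ã]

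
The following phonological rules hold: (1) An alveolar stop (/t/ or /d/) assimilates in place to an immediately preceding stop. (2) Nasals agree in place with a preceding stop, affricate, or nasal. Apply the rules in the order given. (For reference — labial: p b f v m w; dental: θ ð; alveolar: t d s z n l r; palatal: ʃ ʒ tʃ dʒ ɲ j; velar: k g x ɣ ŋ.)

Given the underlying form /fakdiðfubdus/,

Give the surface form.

[fakgiðfubbus]

Rule 1: /d/ after /k/ (velar) → [g]
Rule 1: /d/ after /b/ (labial) → [b]
After rule 1: fakgiðfubbus
Rule 2: no segment meets the rule's conditions; no change.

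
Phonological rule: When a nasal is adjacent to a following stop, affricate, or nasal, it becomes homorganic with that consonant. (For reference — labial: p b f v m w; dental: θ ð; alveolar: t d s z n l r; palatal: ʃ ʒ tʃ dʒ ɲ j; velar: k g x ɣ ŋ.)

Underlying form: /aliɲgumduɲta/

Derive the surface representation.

/ɲ/ before /g/ (velar) → [ŋ]
/m/ before /d/ (alveolar) → [n]
/ɲ/ before /t/ (alveolar) → [n]

[aliŋgundunta]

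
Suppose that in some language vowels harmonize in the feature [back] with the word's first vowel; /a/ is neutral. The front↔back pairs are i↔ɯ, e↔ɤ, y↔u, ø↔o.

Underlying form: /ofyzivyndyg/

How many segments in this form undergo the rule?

/y/ harmonizes with /o/ ([+back]) → [u]
/i/ harmonizes with /o/ ([+back]) → [ɯ]
/y/ harmonizes with /o/ ([+back]) → [u]
/y/ harmonizes with /o/ ([+back]) → [u]
4 segments change.

4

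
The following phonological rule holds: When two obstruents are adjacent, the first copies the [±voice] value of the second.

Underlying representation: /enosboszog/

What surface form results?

/s/ before /b/ (voiced) → [z]
/s/ before /z/ (voiced) → [z]

[enozbozzog]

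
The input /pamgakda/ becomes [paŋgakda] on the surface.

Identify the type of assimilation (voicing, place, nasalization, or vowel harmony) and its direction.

place assimilation, regressive

/m/→[ŋ].
Each target copies a feature from the following segment, so the direction is regressive.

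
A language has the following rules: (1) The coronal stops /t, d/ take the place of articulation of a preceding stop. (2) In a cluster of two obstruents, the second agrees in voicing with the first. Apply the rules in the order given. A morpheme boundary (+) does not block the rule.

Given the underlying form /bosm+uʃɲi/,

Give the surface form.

[bosm+uʃɲi]

Rule 1: no segment meets the rule's conditions; no change.
After rule 1: bosm+uʃɲi
Rule 2: no segment meets the rule's conditions; no change.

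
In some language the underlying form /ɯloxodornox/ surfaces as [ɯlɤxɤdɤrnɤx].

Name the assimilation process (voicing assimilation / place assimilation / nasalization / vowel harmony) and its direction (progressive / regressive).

/o/→[ɤ] /o/→[ɤ] /o/→[ɤ] /o/→[ɤ].
Vowels agree with the first vowel, so the harmony is progressive.

vowel harmony, progressive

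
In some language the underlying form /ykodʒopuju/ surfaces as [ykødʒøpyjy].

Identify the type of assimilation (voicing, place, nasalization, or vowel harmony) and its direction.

/o/→[ø] /o/→[ø] /u/→[y] /u/→[y].
Vowels agree with the first vowel, so the harmony is progressive.

vowel harmony, progressive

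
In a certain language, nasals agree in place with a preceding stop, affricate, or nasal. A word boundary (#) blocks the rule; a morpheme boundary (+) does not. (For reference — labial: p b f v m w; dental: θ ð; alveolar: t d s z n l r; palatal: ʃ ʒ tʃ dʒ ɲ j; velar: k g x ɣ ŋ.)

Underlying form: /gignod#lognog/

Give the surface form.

/n/ after /g/ (velar) → [ŋ]
/n/ after /g/ (velar) → [ŋ]

[gigŋod#logŋog]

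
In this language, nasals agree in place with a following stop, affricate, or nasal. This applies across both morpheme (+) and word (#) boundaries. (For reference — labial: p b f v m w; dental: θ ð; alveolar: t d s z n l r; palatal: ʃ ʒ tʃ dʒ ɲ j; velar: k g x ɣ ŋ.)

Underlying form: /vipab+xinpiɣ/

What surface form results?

[vipab+ximpiɣ]

/n/ before /p/ (labial) → [m]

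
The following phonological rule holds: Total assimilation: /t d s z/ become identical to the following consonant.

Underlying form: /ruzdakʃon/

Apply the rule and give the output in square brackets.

[ruddakʃon]

/z/ before /d/ → [d] (total assimilation)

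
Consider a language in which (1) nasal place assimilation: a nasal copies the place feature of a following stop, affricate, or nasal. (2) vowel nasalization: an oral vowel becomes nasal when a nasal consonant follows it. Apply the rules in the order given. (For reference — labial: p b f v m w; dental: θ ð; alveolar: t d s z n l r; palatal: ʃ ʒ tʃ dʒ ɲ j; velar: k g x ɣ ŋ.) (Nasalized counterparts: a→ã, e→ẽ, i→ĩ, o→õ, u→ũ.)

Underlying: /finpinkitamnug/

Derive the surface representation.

Rule 1: /n/ before /p/ (labial) → [m]
Rule 1: /n/ before /k/ (velar) → [ŋ]
Rule 1: /m/ before /n/ (alveolar) → [n]
After rule 1: fimpiŋkitannug
Rule 2: /i/ before nasal /m/ → [ĩ]
Rule 2: /i/ before nasal /ŋ/ → [ĩ]
Rule 2: /a/ before nasal /n/ → [ã]

[fĩmpĩŋkitãnnug]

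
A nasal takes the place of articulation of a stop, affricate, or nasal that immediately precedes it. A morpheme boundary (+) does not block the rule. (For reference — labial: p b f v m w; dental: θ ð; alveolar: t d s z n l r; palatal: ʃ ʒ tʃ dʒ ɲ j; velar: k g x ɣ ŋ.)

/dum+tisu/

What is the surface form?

no segment meets the rule's conditions; no change.

[dum+tisu]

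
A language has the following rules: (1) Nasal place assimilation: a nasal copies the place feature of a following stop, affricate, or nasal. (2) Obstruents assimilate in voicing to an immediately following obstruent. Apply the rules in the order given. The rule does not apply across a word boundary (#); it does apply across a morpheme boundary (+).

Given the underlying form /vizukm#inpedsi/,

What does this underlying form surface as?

[vizukm#impetsi]

Rule 1: /n/ before /p/ (labial) → [m]
After rule 1: vizukm#impedsi
Rule 2: /d/ before /s/ (voiceless) → [t]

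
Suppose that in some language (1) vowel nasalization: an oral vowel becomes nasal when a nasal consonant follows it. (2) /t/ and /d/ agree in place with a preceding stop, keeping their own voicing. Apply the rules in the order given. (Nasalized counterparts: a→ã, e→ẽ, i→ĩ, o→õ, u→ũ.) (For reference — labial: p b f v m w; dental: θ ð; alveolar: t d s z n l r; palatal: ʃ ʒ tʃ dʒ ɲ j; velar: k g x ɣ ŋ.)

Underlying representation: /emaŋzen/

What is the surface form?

Rule 1: /e/ before nasal /m/ → [ẽ]
Rule 1: /a/ before nasal /ŋ/ → [ã]
Rule 1: /e/ before nasal /n/ → [ẽ]
After rule 1: ẽmãŋzẽn
Rule 2: no segment meets the rule's conditions; no change.

[ẽmãŋzẽn]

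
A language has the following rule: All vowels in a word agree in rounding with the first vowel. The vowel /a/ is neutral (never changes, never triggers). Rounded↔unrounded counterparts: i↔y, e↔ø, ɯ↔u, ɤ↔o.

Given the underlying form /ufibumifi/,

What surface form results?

[ufybumyfy]

/i/ harmonizes with /u/ ([+round]) → [y]
/i/ harmonizes with /u/ ([+round]) → [y]
/i/ harmonizes with /u/ ([+round]) → [y]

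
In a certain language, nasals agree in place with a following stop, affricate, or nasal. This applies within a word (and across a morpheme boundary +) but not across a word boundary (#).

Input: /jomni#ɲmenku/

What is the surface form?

[jonni#mmeŋku]

/m/ before /n/ (alveolar) → [n]
/ɲ/ before /m/ (labial) → [m]
/n/ before /k/ (velar) → [ŋ]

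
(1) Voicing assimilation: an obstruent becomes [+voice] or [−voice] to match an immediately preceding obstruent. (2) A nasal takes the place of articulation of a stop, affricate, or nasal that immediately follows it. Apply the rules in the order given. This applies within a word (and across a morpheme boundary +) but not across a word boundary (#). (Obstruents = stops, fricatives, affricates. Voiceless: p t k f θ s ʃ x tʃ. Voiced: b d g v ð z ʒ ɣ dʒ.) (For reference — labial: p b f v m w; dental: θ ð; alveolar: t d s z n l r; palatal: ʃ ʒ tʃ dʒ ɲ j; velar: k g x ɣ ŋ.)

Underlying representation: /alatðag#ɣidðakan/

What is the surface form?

Rule 1: /ð/ after /t/ (voiceless) → [θ]
After rule 1: alatθag#ɣidðakan
Rule 2: no segment meets the rule's conditions; no change.

[alatθag#ɣidðakan]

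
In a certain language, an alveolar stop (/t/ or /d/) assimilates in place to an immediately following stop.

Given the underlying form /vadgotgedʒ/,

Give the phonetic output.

/d/ before /g/ (velar) → [g]
/t/ before /g/ (velar) → [k]

[vaggokgedʒ]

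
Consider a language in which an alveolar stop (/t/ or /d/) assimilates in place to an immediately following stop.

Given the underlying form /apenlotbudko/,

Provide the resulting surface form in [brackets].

/t/ before /b/ (labial) → [p]
/d/ before /k/ (velar) → [g]

[apenlopbugko]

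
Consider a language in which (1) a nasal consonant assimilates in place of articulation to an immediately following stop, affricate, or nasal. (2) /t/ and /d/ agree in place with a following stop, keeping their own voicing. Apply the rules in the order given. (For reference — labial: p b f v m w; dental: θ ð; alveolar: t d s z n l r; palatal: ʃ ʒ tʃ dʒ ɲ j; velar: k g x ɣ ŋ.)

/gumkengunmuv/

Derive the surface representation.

[guŋkeŋgummuv]

Rule 1: /m/ before /k/ (velar) → [ŋ]
Rule 1: /n/ before /g/ (velar) → [ŋ]
Rule 1: /n/ before /m/ (labial) → [m]
After rule 1: guŋkeŋgummuv
Rule 2: no segment meets the rule's conditions; no change.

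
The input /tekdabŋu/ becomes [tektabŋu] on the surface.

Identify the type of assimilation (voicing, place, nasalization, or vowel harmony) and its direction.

voicing assimilation, progressive

/d/→[t].
Each target copies a feature from the preceding segment, so the direction is progressive.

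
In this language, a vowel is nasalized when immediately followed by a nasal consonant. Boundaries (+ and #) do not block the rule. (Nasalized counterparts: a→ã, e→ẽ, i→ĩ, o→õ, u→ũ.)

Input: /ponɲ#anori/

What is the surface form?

[põnɲ#ãnori]

/o/ before nasal /n/ → [õ]
/a/ before nasal /n/ → [ã]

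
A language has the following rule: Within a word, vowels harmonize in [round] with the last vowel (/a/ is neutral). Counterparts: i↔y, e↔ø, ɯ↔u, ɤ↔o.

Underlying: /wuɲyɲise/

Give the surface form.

/u/ harmonizes with /e/ ([-round]) → [ɯ]
/y/ harmonizes with /e/ ([-round]) → [i]

[wɯɲiɲise]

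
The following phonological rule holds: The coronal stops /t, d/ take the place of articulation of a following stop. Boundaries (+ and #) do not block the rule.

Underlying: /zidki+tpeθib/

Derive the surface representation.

[zigki+ppeθib]

/d/ before /k/ (velar) → [g]
/t/ before /p/ (labial) → [p]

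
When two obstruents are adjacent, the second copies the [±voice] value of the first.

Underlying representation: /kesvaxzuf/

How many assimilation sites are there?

2

/v/ after /s/ (voiceless) → [f]
/z/ after /x/ (voiceless) → [s]
2 segments change.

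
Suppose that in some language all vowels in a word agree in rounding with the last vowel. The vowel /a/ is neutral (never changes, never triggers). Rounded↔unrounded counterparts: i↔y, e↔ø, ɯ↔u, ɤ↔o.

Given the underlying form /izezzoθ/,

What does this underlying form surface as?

/i/ harmonizes with /o/ ([+round]) → [y]
/e/ harmonizes with /o/ ([+round]) → [ø]

[yzøzzoθ]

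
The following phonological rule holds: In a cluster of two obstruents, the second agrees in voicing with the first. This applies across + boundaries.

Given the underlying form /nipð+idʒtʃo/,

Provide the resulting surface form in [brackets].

/ð/ after /p/ (voiceless) → [θ]
/tʃ/ after /dʒ/ (voiced) → [dʒ]

[nipθ+idʒdʒo]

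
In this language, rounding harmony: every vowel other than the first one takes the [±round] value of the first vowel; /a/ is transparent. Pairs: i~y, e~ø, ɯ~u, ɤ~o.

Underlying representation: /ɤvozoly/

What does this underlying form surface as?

[ɤvɤzɤli]

/o/ harmonizes with /ɤ/ ([-round]) → [ɤ]
/o/ harmonizes with /ɤ/ ([-round]) → [ɤ]
/y/ harmonizes with /ɤ/ ([-round]) → [i]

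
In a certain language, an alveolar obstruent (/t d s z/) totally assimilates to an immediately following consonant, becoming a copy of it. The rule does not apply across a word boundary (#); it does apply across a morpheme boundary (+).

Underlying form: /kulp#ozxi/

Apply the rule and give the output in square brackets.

[kulp#oxxi]

/z/ before /x/ → [x] (total assimilation)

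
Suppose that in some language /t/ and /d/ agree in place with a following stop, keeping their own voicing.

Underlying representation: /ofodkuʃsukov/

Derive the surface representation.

/d/ before /k/ (velar) → [g]

[ofogkuʃsukov]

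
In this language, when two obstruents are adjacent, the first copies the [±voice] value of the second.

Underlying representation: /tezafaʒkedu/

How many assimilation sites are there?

/ʒ/ before /k/ (voiceless) → [ʃ]
1 segment changes.

1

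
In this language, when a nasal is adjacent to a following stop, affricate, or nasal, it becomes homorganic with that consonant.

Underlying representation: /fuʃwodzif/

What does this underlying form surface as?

[fuʃwodzif]

no segment meets the rule's conditions; no change.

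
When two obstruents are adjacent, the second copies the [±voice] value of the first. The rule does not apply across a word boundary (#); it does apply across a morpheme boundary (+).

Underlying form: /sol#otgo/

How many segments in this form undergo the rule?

1

/g/ after /t/ (voiceless) → [k]
1 segment changes.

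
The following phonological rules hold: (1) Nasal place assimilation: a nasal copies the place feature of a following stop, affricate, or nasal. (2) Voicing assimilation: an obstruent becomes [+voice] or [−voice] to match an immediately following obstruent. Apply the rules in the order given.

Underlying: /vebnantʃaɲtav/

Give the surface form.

[vebnaɲtʃantav]

Rule 1: /n/ before /tʃ/ (palatal) → [ɲ]
Rule 1: /ɲ/ before /t/ (alveolar) → [n]
After rule 1: vebnaɲtʃantav
Rule 2: no segment meets the rule's conditions; no change.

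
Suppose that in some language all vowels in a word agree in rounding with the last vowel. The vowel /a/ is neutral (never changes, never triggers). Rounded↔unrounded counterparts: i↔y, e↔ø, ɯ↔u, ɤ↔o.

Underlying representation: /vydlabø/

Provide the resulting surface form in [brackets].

[vydlabø]

no segment meets the rule's conditions; no change.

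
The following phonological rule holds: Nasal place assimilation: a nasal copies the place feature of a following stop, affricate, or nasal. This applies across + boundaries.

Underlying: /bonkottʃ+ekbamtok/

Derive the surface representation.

[boŋkottʃ+ekbantok]

/n/ before /k/ (velar) → [ŋ]
/m/ before /t/ (alveolar) → [n]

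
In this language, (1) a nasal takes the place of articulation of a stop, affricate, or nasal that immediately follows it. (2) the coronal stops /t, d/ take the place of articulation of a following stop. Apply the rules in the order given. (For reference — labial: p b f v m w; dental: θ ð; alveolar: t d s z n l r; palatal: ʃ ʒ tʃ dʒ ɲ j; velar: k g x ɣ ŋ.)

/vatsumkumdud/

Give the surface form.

Rule 1: /m/ before /k/ (velar) → [ŋ]
Rule 1: /m/ before /d/ (alveolar) → [n]
After rule 1: vatsuŋkundud
Rule 2: no segment meets the rule's conditions; no change.

[vatsuŋkundud]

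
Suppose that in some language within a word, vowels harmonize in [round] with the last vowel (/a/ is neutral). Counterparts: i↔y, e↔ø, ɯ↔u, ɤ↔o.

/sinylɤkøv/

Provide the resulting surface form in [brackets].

[synylokøv]

/i/ harmonizes with /ø/ ([+round]) → [y]
/ɤ/ harmonizes with /ø/ ([+round]) → [o]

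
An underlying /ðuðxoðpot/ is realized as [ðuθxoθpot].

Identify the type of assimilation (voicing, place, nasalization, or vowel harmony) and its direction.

voicing assimilation, regressive

/ð/→[θ] /ð/→[θ].
Each target copies a feature from the following segment, so the direction is regressive.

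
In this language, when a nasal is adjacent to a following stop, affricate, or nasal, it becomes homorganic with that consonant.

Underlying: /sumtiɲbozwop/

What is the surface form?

[suntimbozwop]

/m/ before /t/ (alveolar) → [n]
/ɲ/ before /b/ (labial) → [m]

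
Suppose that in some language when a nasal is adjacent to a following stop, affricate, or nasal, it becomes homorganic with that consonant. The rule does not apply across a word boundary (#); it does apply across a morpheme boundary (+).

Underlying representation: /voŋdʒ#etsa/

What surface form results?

/ŋ/ before /dʒ/ (palatal) → [ɲ]

[voɲdʒ#etsa]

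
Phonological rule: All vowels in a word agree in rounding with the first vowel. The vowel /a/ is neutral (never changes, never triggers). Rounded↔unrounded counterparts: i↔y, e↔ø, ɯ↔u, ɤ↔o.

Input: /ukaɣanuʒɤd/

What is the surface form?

[ukaɣanuʒod]

/ɤ/ harmonizes with /u/ ([+round]) → [o]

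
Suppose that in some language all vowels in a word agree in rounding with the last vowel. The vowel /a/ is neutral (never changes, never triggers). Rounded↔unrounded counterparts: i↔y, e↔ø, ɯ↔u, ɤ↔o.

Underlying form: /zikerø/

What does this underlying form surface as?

[zykørø]

/i/ harmonizes with /ø/ ([+round]) → [y]
/e/ harmonizes with /ø/ ([+round]) → [ø]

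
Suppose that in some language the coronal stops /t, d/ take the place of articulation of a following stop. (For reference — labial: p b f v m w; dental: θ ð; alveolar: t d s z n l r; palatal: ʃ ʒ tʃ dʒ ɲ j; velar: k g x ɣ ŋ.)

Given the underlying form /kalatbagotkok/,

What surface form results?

/t/ before /b/ (labial) → [p]
/t/ before /k/ (velar) → [k]

[kalapbagokkok]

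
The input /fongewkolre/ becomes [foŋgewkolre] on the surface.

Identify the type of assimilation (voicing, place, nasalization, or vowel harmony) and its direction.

place assimilation, regressive

/n/→[ŋ].
Each target copies a feature from the following segment, so the direction is regressive.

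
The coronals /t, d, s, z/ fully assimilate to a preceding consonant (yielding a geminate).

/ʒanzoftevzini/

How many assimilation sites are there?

3

/z/ after /n/ → [n] (total assimilation)
/t/ after /f/ → [f] (total assimilation)
/z/ after /v/ → [v] (total assimilation)
3 segments change.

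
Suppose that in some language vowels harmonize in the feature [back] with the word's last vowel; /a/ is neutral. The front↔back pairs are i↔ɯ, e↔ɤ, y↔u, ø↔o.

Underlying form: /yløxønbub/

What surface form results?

[uloxonbub]

/y/ harmonizes with /u/ ([+back]) → [u]
/ø/ harmonizes with /u/ ([+back]) → [o]
/ø/ harmonizes with /u/ ([+back]) → [o]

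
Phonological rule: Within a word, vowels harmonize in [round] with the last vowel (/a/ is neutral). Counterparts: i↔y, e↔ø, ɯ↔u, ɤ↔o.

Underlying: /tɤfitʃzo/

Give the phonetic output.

[tofytʃzo]

/ɤ/ harmonizes with /o/ ([+round]) → [o]
/i/ harmonizes with /o/ ([+round]) → [y]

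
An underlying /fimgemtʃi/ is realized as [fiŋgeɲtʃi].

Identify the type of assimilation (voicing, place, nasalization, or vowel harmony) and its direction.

place assimilation, regressive

/m/→[ŋ] /m/→[ɲ].
Each target copies a feature from the following segment, so the direction is regressive.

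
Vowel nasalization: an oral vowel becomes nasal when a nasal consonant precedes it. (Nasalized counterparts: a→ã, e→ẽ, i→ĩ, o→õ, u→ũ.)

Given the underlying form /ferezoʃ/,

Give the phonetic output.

no segment meets the rule's conditions; no change.

[ferezoʃ]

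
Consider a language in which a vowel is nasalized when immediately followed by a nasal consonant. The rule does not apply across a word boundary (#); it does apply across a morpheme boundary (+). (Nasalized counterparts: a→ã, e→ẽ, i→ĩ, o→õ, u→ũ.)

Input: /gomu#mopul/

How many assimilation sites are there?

/o/ before nasal /m/ → [õ]
1 segment changes.

1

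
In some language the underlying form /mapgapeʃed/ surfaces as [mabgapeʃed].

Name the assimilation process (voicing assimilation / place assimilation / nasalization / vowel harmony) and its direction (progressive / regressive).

/p/→[b].
Each target copies a feature from the following segment, so the direction is regressive.

voicing assimilation, regressive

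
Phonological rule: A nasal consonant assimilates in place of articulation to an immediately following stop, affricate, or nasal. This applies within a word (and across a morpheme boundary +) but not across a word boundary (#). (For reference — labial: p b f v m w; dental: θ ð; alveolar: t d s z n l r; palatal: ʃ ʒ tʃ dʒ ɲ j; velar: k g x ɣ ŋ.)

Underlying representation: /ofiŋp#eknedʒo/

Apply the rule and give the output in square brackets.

/ŋ/ before /p/ (labial) → [m]

[ofimp#eknedʒo]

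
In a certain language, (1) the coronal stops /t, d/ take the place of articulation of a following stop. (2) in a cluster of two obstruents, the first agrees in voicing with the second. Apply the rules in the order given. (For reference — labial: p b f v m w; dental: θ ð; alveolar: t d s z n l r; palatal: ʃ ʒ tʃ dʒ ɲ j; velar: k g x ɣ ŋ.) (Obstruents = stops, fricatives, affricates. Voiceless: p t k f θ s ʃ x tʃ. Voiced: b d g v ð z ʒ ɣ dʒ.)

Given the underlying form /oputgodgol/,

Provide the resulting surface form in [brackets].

Rule 1: /t/ before /g/ (velar) → [k]
Rule 1: /d/ before /g/ (velar) → [g]
After rule 1: opukgoggol
Rule 2: /k/ before /g/ (voiced) → [g]

[opuggoggol]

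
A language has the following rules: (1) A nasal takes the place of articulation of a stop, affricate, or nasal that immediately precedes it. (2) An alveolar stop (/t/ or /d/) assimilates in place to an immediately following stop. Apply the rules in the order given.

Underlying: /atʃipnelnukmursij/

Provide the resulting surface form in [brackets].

[atʃipmelnukŋursij]

Rule 1: /n/ after /p/ (labial) → [m]
Rule 1: /m/ after /k/ (velar) → [ŋ]
After rule 1: atʃipmelnukŋursij
Rule 2: no segment meets the rule's conditions; no change.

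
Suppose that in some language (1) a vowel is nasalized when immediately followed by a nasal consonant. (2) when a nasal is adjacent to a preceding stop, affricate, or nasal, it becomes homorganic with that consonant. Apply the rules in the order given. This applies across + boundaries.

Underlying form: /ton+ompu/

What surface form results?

[tõn+õmpu]

Rule 1: /o/ before nasal /n/ → [õ]
Rule 1: /o/ before nasal /m/ → [õ]
After rule 1: tõn+õmpu
Rule 2: no segment meets the rule's conditions; no change.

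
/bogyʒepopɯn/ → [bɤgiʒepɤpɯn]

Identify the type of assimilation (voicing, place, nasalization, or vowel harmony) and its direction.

/o/→[ɤ] /y/→[i] /o/→[ɤ].
Vowels agree with the last vowel, so the harmony is regressive.

vowel harmony, regressive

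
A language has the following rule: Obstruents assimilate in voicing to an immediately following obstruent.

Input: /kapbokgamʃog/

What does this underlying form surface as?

[kabboggamʃog]

/p/ before /b/ (voiced) → [b]
/k/ before /g/ (voiced) → [g]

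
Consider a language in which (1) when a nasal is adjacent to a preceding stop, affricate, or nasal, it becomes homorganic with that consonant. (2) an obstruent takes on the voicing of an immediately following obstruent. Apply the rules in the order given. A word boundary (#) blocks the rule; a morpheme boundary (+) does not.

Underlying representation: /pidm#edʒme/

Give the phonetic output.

[pidn#edʒɲe]

Rule 1: /m/ after /d/ (alveolar) → [n]
Rule 1: /m/ after /dʒ/ (palatal) → [ɲ]
After rule 1: pidn#edʒɲe
Rule 2: no segment meets the rule's conditions; no change.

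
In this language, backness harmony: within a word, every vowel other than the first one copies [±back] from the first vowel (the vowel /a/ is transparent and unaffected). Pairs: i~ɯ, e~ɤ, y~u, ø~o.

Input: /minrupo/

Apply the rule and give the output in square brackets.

/u/ harmonizes with /i/ ([-back]) → [y]
/o/ harmonizes with /i/ ([-back]) → [ø]

[minrypø]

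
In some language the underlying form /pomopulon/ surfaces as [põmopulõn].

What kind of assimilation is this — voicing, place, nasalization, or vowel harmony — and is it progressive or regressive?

/o/→[õ] /o/→[õ].
Each target copies a feature from the following segment, so the direction is regressive.

nasalization, regressive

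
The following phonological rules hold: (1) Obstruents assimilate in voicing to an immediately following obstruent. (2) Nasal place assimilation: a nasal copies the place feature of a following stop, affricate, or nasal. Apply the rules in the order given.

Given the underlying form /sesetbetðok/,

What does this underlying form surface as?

[sesedbedðok]

Rule 1: /t/ before /b/ (voiced) → [d]
Rule 1: /t/ before /ð/ (voiced) → [d]
After rule 1: sesedbedðok
Rule 2: no segment meets the rule's conditions; no change.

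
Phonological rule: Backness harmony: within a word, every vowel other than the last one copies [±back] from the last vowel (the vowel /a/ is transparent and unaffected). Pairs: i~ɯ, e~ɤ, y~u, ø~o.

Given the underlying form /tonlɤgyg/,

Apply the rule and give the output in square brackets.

[tønlegyg]

/o/ harmonizes with /y/ ([-back]) → [ø]
/ɤ/ harmonizes with /y/ ([-back]) → [e]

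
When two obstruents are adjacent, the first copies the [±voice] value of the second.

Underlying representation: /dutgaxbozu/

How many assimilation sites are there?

/t/ before /g/ (voiced) → [d]
/x/ before /b/ (voiced) → [ɣ]
2 segments change.

2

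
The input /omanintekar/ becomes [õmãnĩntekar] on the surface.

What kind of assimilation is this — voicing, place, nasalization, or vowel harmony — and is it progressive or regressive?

nasalization, regressive

/o/→[õ] /a/→[ã] /i/→[ĩ].
Each target copies a feature from the following segment, so the direction is regressive.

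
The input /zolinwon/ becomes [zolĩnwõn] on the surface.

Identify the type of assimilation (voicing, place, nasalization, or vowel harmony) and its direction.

nasalization, regressive

/i/→[ĩ] /o/→[õ].
Each target copies a feature from the following segment, so the direction is regressive.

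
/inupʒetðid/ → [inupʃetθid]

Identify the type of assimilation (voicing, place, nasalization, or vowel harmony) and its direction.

voicing assimilation, progressive

/ʒ/→[ʃ] /ð/→[θ].
Each target copies a feature from the preceding segment, so the direction is progressive.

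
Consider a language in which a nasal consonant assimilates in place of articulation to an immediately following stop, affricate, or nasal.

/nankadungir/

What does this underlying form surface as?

[naŋkaduŋgir]

/n/ before /k/ (velar) → [ŋ]
/n/ before /g/ (velar) → [ŋ]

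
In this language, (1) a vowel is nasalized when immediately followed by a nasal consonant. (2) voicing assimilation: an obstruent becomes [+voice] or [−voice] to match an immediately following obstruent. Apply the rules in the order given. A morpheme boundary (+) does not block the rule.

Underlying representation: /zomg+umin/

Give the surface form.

[zõmg+ũmĩn]

Rule 1: /o/ before nasal /m/ → [õ]
Rule 1: /u/ before nasal /m/ → [ũ]
Rule 1: /i/ before nasal /n/ → [ĩ]
After rule 1: zõmg+ũmĩn
Rule 2: no segment meets the rule's conditions; no change.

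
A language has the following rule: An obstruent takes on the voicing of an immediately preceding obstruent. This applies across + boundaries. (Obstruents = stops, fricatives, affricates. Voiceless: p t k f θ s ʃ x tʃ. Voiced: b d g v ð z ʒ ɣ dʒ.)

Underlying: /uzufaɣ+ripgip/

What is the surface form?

/g/ after /p/ (voiceless) → [k]

[uzufaɣ+ripkip]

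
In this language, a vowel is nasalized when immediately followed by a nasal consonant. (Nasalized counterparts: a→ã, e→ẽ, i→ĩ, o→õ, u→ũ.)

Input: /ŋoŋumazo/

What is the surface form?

/o/ before nasal /ŋ/ → [õ]
/u/ before nasal /m/ → [ũ]

[ŋõŋũmazo]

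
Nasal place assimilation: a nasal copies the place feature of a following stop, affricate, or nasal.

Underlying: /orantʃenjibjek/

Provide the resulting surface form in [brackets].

/n/ before /tʃ/ (palatal) → [ɲ]

[oraɲtʃenjibjek]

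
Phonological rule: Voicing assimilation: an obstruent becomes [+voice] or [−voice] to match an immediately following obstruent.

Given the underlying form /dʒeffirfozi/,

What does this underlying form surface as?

[dʒeffirfozi]

no segment meets the rule's conditions; no change.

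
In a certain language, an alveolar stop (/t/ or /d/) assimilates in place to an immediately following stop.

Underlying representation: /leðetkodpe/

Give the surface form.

[leðekkobpe]

/t/ before /k/ (velar) → [k]
/d/ before /p/ (labial) → [b]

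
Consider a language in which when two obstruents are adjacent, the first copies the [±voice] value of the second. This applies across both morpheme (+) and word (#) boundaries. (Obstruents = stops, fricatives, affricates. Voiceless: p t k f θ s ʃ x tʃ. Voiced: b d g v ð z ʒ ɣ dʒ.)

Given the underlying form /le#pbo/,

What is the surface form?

[le#bbo]

/p/ before /b/ (voiced) → [b]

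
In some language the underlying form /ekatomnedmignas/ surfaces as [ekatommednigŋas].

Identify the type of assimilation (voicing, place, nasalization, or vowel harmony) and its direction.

/n/→[m] /m/→[n] /n/→[ŋ].
Each target copies a feature from the preceding segment, so the direction is progressive.

place assimilation, progressive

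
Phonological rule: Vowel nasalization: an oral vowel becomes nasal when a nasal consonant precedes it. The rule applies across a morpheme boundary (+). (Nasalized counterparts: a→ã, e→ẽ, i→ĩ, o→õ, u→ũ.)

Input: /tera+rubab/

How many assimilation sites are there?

0

No segment meets the rule's conditions.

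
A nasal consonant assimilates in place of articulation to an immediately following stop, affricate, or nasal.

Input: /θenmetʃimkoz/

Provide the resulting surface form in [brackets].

/n/ before /m/ (labial) → [m]
/m/ before /k/ (velar) → [ŋ]

[θemmetʃiŋkoz]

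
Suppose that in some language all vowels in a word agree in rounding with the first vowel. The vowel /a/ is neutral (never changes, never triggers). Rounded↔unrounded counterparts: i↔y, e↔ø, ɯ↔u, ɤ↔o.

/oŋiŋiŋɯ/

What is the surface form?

[oŋyŋyŋu]

/i/ harmonizes with /o/ ([+round]) → [y]
/i/ harmonizes with /o/ ([+round]) → [y]
/ɯ/ harmonizes with /o/ ([+round]) → [u]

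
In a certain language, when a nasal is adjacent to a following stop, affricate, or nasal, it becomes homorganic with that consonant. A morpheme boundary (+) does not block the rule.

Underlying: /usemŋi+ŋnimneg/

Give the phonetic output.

/m/ before /ŋ/ (velar) → [ŋ]
/ŋ/ before /n/ (alveolar) → [n]
/m/ before /n/ (alveolar) → [n]

[useŋŋi+nninneg]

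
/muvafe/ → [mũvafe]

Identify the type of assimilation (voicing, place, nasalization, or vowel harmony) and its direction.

nasalization, progressive

/u/→[ũ].
Each target copies a feature from the preceding segment, so the direction is progressive.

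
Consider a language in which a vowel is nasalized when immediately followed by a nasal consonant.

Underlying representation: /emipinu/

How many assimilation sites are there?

2

/e/ before nasal /m/ → [ẽ]
/i/ before nasal /n/ → [ĩ]
2 segments change.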